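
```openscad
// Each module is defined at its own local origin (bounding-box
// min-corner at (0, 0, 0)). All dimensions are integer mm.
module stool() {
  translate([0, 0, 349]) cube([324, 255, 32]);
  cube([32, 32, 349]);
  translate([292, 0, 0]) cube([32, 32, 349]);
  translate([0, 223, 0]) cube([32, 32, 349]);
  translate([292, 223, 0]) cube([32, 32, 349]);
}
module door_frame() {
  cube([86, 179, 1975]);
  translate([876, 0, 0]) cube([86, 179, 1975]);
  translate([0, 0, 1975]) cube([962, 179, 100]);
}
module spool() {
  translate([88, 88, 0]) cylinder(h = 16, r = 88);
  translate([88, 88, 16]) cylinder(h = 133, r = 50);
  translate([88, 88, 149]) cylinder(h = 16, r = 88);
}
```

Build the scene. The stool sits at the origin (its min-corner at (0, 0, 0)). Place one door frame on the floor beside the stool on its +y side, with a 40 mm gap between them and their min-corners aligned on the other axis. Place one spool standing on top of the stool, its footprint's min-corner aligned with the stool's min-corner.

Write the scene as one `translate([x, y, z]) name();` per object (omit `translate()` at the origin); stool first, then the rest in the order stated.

stool();
translate([0, 295, 0]) door_frame();
translate([0, 0, 381]) spool();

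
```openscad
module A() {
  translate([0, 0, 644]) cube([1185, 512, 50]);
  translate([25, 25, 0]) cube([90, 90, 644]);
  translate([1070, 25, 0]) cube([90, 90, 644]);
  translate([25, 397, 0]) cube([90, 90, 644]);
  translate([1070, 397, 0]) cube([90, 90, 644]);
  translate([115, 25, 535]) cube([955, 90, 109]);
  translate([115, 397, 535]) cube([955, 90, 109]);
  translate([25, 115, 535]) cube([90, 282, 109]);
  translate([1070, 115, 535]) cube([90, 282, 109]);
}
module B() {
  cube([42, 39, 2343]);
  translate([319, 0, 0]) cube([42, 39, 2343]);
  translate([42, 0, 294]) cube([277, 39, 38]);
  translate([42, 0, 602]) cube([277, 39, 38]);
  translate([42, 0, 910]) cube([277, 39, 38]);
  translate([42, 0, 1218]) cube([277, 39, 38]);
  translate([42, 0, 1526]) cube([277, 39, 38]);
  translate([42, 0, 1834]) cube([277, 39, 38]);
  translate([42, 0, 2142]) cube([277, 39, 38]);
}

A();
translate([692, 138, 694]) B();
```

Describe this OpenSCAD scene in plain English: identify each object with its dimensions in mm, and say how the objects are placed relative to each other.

A is a rectangular dining table. The top is 1185×512×50 mm with its upper surface at z = 694 mm. It stands on four 90×90 mm square legs, each inset 25 mm from the nearest pair of top edges, running from the floor to the underside of the top. Four apron rails, 90 mm thick and 109 mm tall, run between adjacent legs with their top edges flush with the underside of the top and their outer faces flush with the legs' outer faces.

B is a wooden ladder with two side rails of 42×39 mm section and 2343 mm height, set 361 mm apart overall. Between them run 7 rectangular rungs (39 mm deep, 38 mm thick), front faces flush with the rails' −y face. The bottom of the first rung is 294 mm above the floor and each subsequent rung is 308 mm higher than the one below.

The ladder is on top of the table.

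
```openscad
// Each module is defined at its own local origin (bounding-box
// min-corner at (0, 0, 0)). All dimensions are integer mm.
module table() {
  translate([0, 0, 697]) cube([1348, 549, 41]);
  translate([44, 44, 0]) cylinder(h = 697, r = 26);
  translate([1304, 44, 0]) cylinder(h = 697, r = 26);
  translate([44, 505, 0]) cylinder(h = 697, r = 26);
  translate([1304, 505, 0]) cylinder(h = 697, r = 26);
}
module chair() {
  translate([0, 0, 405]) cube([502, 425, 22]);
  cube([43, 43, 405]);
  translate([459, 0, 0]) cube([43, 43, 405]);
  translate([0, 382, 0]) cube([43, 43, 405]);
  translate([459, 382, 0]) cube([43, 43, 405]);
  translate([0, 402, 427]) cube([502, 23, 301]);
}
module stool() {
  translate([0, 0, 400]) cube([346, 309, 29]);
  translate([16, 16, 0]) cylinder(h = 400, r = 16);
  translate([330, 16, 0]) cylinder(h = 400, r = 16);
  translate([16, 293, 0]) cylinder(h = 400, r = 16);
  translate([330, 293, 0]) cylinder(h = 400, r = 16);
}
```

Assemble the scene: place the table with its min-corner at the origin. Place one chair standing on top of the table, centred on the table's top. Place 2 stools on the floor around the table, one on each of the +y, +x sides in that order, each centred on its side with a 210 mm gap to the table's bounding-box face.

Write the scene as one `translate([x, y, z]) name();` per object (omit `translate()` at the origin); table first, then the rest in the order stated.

table();
translate([423, 62, 738]) chair();
translate([501, 759, 0]) stool();
translate([1558, 120, 0]) stool();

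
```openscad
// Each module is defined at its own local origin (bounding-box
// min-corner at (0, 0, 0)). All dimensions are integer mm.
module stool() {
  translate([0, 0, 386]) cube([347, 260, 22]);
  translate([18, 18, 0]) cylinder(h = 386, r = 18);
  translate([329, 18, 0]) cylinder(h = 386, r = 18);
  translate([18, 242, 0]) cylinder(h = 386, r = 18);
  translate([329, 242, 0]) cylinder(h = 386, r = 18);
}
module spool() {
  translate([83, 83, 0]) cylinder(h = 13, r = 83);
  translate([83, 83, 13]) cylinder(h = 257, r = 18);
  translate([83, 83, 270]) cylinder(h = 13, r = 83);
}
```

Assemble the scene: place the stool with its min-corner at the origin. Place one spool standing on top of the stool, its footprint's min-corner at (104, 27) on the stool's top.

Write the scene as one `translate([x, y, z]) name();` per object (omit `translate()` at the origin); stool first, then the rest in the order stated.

stool();
translate([104, 27, 408]) spool();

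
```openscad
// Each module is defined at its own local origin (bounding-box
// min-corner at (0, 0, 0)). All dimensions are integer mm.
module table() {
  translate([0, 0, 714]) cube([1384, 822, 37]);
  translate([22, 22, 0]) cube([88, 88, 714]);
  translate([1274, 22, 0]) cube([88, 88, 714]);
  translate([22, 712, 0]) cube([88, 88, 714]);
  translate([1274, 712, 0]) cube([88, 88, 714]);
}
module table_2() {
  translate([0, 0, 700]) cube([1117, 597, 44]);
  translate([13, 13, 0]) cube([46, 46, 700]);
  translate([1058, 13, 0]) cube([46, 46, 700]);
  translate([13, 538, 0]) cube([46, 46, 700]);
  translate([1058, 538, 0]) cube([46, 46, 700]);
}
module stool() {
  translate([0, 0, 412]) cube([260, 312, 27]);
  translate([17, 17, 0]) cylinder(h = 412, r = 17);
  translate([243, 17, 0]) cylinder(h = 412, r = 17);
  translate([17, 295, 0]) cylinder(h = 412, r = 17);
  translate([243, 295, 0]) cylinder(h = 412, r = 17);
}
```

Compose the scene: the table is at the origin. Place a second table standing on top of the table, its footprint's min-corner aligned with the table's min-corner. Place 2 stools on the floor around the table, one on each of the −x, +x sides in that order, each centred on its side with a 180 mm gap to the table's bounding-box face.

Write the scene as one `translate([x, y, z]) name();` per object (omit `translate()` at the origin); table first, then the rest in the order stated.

table();
translate([0, 0, 751]) table_2();
translate([-440, 255, 0]) stool();
translate([1564, 255, 0]) stool();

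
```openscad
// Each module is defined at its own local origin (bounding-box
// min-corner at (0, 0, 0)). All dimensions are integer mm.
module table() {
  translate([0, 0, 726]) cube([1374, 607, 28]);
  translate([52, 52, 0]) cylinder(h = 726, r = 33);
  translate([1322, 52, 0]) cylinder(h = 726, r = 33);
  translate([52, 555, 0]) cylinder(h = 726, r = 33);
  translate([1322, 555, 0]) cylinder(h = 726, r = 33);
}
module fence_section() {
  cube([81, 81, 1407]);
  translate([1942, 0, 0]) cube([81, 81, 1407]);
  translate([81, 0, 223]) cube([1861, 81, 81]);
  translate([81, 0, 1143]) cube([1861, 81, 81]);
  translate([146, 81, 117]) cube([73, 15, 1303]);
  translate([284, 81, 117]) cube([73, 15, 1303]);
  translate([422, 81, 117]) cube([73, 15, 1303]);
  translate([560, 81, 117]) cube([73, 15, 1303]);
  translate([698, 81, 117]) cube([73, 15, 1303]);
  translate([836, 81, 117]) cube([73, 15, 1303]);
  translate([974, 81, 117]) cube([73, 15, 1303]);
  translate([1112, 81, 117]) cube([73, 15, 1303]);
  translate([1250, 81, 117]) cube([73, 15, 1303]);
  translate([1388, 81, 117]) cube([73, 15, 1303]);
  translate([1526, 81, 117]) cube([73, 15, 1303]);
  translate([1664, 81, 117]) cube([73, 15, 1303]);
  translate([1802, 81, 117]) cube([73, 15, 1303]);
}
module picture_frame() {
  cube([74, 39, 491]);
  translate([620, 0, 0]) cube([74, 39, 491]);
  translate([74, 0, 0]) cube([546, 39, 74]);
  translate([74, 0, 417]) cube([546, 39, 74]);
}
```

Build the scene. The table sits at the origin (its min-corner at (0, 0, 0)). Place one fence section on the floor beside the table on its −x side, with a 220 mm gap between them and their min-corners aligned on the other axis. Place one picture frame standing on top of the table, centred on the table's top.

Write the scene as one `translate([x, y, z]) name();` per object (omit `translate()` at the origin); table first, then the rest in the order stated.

table();
translate([-2243, 0, 0]) fence_section();
translate([340, 284, 754]) picture_frame();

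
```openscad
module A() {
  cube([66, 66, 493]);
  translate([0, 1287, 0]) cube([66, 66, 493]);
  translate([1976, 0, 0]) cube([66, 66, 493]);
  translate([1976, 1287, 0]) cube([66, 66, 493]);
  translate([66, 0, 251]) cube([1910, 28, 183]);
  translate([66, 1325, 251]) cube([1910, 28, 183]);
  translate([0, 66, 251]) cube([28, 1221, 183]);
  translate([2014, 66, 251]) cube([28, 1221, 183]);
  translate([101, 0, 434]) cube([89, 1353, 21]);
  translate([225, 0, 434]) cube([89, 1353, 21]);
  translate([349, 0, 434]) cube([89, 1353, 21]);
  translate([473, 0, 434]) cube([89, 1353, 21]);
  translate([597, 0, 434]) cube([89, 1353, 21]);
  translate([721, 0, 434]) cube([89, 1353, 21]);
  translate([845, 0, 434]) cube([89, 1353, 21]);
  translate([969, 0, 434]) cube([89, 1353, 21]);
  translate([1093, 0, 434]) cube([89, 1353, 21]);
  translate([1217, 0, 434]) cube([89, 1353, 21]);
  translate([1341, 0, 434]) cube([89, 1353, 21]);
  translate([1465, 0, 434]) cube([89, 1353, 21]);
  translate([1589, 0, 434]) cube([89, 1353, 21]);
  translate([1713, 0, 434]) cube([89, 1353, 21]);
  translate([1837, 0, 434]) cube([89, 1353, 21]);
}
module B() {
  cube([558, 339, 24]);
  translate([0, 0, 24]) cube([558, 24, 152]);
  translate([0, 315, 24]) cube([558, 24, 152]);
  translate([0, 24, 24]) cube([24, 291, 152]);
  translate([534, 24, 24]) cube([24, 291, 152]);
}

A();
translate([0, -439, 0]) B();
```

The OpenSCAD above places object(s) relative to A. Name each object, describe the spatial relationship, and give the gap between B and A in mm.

The open box's nearest face is 100 mm from the bed frame's −y face.

A is a bed frame. B is an open box. The open box is on the floor beside the bed frame on its −y side. The gap between the open box and the bed frame is 100 mm.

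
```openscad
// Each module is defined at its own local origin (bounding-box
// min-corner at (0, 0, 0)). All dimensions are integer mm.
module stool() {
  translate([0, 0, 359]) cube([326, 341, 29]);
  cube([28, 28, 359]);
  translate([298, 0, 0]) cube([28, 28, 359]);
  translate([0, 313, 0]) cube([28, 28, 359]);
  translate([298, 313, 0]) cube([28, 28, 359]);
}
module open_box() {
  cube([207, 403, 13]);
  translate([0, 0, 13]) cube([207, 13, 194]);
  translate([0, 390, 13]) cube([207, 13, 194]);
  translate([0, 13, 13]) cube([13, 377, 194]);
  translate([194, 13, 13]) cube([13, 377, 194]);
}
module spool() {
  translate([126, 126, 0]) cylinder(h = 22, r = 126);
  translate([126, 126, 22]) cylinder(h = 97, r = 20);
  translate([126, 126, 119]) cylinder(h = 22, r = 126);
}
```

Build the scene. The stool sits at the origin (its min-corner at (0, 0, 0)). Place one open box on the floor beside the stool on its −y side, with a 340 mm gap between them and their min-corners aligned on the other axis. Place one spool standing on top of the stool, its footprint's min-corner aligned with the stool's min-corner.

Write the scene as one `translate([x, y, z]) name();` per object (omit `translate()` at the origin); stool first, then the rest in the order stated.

stool();
translate([0, -743, 0]) open_box();
translate([0, 0, 388]) spool();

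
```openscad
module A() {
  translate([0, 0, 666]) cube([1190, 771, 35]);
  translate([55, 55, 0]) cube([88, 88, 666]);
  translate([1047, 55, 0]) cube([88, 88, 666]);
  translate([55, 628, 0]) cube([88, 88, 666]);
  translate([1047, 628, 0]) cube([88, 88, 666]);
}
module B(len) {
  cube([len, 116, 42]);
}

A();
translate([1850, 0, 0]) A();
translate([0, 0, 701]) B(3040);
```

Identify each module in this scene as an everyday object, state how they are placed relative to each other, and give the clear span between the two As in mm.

Second table starts at x = 1850; first ends at x = 1190; clear span = 1850 − 1190 = 660 mm.

A is a table. B is a beam. A beam spans the tops of two tables. The clear span between the two tables is 660 mm.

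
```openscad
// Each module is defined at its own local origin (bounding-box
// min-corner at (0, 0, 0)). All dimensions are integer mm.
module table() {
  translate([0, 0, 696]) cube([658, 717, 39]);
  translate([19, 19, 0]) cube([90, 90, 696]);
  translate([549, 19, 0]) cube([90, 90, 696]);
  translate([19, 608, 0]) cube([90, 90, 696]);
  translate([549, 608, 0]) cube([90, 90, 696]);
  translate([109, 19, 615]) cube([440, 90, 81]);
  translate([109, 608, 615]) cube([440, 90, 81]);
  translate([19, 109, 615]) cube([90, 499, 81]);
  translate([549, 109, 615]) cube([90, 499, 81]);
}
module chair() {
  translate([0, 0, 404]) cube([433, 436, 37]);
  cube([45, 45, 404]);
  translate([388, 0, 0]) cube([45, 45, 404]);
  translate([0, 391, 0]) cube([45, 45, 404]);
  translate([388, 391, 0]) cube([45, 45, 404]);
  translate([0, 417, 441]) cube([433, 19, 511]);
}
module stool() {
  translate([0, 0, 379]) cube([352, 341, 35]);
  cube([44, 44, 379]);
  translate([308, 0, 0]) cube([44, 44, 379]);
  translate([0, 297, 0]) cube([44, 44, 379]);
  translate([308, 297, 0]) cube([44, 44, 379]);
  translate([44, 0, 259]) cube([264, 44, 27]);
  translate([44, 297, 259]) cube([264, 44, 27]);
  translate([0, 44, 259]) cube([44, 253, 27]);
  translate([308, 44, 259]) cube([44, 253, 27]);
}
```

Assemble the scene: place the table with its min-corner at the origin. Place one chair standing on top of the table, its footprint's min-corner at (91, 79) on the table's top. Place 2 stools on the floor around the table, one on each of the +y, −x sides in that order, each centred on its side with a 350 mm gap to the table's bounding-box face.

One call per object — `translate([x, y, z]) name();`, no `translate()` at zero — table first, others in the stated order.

table();
translate([91, 79, 735]) chair();
translate([153, 1067, 0]) stool();
translate([-702, 188, 0]) stool();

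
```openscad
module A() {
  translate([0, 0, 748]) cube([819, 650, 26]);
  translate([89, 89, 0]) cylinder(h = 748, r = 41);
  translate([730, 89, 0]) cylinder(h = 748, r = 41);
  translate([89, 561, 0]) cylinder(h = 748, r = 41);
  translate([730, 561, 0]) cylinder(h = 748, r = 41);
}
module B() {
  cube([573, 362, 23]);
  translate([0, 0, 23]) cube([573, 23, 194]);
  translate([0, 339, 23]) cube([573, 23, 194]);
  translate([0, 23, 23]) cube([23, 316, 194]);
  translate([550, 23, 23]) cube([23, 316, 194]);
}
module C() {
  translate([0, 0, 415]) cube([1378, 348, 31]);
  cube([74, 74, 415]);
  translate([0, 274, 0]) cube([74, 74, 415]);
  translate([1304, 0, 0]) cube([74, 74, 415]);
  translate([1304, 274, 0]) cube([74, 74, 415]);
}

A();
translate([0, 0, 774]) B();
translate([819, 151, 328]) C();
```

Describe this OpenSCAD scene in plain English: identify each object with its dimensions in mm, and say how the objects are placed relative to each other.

A is a table with a 819×650 mm rectangular top, 26 mm thick, top surface at z = 774 mm, supported by four round legs of 82 mm diameter, each leg's bounding box inset 48 mm from the nearest pair of top edges, running from the floor.

B is an open storage box with external size 573×362×217 mm and wall thickness 23 mm (the base is also 23 mm thick). The base covers the whole footprint; the four walls stand on the base, with the y-facing walls full-width and the x-facing walls fitting between their inner faces.

C is a long wooden bench with a 1378 mm (x) × 348 mm (y) seat, 31 mm thick, its top surface 446 mm above the floor. Four 74 mm square legs at the seat corners, flush with the edges, run from z = 0 to the seat underside.

The open box is on top of the table. The bench is beside the table with their tops flush at z = 774.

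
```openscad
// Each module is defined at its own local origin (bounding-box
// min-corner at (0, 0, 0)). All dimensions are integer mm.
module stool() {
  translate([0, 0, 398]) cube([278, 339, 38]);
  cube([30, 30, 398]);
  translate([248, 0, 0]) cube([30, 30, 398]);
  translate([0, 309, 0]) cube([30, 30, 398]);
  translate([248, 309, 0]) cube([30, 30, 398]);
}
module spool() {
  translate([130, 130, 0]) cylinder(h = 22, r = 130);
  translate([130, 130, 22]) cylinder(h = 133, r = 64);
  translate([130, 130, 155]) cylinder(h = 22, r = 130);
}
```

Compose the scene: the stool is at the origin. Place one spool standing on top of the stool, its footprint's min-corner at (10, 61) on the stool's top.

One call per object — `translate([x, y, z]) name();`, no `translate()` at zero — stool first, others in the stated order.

stool();
translate([10, 61, 436]) spool();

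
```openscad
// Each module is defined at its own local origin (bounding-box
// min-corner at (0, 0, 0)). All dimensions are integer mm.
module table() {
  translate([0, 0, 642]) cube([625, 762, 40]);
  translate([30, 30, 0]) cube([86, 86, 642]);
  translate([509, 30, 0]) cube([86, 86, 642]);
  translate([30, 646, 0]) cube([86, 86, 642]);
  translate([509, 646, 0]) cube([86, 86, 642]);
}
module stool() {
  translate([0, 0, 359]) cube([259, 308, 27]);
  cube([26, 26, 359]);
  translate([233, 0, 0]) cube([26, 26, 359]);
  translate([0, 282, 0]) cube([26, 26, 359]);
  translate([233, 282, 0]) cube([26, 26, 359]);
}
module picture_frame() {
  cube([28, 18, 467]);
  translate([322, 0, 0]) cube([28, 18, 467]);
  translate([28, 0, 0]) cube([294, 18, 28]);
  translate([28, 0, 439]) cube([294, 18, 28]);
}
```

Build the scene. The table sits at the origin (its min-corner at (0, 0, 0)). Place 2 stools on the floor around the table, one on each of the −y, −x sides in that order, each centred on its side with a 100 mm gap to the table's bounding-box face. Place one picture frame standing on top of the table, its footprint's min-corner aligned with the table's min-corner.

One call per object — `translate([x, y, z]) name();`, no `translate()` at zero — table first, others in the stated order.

table();
translate([183, -408, 0]) stool();
translate([-359, 227, 0]) stool();
translate([0, 0, 682]) picture_frame();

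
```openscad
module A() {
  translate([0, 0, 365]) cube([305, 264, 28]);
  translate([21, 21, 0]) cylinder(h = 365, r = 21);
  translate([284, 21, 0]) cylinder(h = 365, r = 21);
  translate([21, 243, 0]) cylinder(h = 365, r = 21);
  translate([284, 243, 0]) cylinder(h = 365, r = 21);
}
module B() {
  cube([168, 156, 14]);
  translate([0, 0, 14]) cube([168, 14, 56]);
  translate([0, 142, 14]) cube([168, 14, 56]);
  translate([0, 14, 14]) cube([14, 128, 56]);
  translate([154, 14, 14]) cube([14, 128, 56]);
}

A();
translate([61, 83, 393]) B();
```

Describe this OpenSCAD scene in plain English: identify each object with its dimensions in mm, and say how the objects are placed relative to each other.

A is a four-legged stool. The seat is 305×264 mm, 28 mm thick, top at z = 393 mm. It stands on four round legs, each 42 mm in diameter, from z = 0 to the seat underside, each leg's axis is inset half a diameter from the nearest pair of seat edges (so the leg's bounding box is flush with the corner).

B is an open-topped rectangular box: outside dimensions 168×156×70 mm, with a uniform wall and base thickness of 14 mm. The base is a full 168×156 slab on the floor; four walls sit on top of the base. The front and back walls (the −y and +y sides) span the full width; the two side walls fit between them.

The open box is on top of the stool.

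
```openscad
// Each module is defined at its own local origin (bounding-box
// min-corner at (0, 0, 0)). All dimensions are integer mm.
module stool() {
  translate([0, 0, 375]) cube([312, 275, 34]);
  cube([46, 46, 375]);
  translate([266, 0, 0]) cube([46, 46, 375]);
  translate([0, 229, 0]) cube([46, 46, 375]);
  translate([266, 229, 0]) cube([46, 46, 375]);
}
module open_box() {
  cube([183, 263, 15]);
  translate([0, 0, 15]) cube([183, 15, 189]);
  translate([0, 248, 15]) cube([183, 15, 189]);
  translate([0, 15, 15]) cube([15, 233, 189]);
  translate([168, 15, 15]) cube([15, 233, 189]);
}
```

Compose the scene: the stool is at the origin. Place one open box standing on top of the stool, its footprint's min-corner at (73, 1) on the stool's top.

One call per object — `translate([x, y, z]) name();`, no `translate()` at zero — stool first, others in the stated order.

stool();
translate([73, 1, 409]) open_box();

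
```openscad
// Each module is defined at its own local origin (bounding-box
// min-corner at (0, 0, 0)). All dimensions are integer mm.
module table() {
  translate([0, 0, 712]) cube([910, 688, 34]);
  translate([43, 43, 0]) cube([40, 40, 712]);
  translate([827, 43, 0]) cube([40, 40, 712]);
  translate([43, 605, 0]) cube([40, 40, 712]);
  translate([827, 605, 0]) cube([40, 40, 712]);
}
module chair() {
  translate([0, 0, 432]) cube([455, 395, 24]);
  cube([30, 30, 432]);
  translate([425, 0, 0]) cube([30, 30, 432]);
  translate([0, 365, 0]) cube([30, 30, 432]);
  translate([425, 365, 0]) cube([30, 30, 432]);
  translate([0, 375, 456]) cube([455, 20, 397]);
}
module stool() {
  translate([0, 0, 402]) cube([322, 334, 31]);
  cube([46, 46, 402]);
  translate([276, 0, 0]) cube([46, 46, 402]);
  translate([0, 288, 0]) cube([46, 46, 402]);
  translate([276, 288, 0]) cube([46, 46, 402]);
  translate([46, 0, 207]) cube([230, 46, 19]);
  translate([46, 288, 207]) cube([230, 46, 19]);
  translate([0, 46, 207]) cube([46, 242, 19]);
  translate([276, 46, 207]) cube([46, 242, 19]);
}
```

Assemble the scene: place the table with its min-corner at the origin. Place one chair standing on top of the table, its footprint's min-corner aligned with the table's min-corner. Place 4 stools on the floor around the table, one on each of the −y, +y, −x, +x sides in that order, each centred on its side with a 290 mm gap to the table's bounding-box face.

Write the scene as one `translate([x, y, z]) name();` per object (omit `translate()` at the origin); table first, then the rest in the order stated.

table();
translate([0, 0, 746]) chair();
translate([294, -624, 0]) stool();
translate([294, 978, 0]) stool();
translate([-612, 177, 0]) stool();
translate([1200, 177, 0]) stool();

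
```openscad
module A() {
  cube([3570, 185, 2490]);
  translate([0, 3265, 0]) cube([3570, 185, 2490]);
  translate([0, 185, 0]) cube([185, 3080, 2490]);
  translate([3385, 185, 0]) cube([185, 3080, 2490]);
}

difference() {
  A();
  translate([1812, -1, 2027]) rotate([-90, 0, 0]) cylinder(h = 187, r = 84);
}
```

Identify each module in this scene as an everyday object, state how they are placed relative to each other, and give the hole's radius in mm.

A is a house frame. The house frame has a circular hole through its front wall. The hole's radius is 84 mm.

The subtracted cylinder has r = 84 mm.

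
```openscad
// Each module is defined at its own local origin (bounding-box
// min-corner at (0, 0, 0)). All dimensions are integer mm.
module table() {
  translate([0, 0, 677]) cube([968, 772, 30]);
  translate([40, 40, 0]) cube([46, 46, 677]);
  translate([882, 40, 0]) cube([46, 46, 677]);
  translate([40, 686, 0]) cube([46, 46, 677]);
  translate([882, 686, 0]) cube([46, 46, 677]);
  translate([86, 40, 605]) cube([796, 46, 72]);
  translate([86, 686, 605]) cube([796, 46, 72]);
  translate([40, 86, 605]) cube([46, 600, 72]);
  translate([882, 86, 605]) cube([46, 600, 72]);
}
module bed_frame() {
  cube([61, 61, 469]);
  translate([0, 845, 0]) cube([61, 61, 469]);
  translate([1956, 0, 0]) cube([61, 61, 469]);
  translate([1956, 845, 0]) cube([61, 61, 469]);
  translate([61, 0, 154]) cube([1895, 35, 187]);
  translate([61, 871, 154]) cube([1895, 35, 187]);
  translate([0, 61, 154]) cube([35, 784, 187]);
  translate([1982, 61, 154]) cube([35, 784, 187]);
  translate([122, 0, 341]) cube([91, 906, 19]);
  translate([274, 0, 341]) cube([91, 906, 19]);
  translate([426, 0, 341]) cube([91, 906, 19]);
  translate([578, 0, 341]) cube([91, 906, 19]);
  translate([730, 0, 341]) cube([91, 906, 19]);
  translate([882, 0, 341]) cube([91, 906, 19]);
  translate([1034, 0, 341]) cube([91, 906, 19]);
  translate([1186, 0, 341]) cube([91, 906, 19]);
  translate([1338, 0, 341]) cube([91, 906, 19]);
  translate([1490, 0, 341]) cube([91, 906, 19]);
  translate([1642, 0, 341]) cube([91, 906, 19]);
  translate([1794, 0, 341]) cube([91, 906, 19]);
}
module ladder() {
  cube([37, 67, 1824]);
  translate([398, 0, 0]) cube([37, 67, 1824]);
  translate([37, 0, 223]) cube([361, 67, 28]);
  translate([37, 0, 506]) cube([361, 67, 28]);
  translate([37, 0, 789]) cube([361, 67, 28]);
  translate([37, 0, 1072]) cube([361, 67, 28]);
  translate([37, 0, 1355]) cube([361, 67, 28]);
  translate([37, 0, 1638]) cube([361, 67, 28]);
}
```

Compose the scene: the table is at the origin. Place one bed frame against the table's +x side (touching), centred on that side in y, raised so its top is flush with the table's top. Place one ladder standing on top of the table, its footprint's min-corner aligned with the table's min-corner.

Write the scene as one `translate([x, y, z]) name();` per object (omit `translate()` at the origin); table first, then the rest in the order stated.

table();
translate([968, -67, 238]) bed_frame();
translate([0, 0, 707]) ladder();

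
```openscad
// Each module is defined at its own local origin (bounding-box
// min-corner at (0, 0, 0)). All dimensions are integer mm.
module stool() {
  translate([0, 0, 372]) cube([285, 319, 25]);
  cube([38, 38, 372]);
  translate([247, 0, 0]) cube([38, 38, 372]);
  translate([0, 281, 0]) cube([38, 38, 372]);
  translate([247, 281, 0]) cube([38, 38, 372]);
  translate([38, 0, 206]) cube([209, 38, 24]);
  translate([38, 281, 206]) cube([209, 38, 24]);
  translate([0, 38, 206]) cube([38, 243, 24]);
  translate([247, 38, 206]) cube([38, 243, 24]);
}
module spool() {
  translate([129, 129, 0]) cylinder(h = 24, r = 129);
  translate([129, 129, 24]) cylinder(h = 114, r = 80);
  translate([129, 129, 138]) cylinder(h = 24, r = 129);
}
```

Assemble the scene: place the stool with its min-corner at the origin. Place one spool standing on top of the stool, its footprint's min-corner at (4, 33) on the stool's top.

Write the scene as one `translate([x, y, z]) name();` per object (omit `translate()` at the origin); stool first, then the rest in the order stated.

stool();
translate([4, 33, 397]) spool();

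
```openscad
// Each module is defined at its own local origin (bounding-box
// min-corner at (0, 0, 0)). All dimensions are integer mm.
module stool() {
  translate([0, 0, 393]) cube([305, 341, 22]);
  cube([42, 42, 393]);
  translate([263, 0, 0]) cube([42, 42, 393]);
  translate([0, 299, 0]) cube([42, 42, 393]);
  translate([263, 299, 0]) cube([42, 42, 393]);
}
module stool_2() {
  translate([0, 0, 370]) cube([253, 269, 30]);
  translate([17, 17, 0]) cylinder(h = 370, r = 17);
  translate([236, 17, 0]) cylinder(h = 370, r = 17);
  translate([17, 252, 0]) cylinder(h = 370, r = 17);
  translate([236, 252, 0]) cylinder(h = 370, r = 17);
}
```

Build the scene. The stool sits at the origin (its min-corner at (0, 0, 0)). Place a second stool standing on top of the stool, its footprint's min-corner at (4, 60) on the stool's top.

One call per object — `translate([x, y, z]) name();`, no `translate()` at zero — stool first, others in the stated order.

stool();
translate([4, 60, 415]) stool_2();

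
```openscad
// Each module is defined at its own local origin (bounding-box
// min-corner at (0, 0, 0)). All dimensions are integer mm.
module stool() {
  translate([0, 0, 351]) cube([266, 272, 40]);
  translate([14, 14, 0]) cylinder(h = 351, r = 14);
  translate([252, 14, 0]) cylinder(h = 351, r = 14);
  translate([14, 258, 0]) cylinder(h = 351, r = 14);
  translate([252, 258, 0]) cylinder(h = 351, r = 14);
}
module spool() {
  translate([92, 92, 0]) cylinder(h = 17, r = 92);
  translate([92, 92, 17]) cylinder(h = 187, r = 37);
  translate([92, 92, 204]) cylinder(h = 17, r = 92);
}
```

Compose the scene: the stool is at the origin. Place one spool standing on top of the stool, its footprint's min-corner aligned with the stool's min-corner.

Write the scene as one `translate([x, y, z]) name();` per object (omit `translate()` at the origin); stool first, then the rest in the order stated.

stool();
translate([0, 0, 391]) spool();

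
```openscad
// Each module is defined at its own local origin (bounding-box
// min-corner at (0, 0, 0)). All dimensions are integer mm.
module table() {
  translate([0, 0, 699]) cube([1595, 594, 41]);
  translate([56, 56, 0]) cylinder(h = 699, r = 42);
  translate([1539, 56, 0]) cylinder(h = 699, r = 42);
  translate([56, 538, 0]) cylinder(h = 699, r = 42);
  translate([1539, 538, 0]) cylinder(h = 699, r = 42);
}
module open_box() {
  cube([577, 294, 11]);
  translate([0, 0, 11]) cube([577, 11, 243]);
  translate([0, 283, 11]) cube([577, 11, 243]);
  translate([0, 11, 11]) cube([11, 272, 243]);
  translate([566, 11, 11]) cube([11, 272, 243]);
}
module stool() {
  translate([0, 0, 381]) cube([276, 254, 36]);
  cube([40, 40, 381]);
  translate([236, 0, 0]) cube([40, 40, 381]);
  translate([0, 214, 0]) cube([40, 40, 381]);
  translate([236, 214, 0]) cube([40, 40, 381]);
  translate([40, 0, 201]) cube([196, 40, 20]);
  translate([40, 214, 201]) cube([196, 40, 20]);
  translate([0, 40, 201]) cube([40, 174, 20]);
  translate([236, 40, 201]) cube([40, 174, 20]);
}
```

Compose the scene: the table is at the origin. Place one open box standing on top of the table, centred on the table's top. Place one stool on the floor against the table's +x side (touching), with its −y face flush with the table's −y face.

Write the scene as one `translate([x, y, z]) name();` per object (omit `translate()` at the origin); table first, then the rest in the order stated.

table();
translate([509, 150, 740]) open_box();
translate([1595, 0, 0]) stool();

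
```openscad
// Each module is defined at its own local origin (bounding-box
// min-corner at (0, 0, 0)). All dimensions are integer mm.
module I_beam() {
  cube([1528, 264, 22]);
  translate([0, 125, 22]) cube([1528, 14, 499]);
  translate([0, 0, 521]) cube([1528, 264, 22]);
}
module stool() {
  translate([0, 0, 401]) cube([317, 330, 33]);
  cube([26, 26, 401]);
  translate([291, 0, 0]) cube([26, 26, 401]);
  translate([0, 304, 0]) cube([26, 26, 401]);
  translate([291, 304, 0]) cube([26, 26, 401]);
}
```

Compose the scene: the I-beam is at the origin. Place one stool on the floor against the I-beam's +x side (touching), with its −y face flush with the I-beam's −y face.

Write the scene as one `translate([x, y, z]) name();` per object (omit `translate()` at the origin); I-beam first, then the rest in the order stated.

I_beam();
translate([1528, 0, 0]) stool();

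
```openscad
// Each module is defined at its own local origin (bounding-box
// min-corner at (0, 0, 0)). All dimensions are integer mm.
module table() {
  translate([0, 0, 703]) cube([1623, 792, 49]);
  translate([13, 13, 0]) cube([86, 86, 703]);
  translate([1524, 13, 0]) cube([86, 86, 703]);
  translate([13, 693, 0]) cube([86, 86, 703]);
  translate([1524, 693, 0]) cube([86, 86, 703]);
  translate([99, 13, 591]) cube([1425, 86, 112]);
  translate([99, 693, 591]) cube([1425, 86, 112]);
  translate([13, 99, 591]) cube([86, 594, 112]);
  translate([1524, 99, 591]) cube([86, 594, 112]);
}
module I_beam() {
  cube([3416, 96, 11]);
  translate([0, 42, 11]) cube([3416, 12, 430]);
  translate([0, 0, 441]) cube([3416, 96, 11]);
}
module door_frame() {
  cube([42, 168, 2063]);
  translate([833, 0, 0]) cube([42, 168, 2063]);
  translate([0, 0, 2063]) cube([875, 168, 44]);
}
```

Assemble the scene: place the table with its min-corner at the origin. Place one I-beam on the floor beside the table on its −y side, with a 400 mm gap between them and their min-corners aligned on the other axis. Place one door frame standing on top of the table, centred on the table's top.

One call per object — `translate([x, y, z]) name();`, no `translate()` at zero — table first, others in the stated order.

table();
translate([0, -496, 0]) I_beam();
translate([374, 312, 752]) door_frame();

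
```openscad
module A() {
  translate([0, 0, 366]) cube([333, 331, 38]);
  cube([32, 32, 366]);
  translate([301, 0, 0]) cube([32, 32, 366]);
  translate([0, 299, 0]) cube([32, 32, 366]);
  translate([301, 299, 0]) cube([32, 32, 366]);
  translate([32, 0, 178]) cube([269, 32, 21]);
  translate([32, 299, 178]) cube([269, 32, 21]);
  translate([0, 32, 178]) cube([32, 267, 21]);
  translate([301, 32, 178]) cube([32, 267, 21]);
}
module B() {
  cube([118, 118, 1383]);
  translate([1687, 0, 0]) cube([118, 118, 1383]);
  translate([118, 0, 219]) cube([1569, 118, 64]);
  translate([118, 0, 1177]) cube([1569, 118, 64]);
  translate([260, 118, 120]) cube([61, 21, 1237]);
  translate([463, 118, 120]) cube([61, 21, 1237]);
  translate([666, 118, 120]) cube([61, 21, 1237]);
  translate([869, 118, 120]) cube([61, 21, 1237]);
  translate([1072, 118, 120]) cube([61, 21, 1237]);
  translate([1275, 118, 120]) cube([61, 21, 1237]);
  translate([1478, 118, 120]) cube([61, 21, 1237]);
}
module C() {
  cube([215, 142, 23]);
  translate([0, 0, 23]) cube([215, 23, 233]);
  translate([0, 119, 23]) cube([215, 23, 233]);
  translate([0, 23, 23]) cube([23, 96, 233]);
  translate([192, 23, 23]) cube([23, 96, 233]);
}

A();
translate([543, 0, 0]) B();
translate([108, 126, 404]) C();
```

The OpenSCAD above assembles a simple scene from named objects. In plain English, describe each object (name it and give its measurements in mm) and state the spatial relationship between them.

A is a four-legged stool. The seat is 333×331 mm, 38 mm thick, top at z = 404 mm. It stands on four square legs, each 32×32 mm in cross-section, from z = 0 to the seat underside, each flush with a corner of the seat. Four stretchers, 32 mm wide and 21 mm tall, connect adjacent legs with their undersides at z = 178 mm, each running between the inner faces of the legs it joins and aligned with the legs' outer faces on the other axis.

B is a fence section. Two 118×118 mm posts, 1383 mm tall, stand on the floor with a clear span of 1569 mm between their inner faces. Two horizontal rails of 118×64 mm section span the gap between the posts with their undersides at z = 219 mm and z = 1177 mm, flush with the posts' −y face. 7 pickets, each 61 mm wide, 21 mm thick and 1237 mm tall, are fixed to the +y face of the rails with their bottoms at z = 120 mm, evenly spaced across the span with equal gaps (rounded down to the nearest mm) at the −x end and between each pair — any rounding remainder accumulates at the +x end.

C is an open-topped rectangular box: outside dimensions 215×142×256 mm, with a uniform wall and base thickness of 23 mm. The base is a full 215×142 slab on the floor; four walls sit on top of the base. The front and back walls (the −y and +y sides) span the full width; the two side walls fit between them.

The fence section is on the floor beside the stool on its +x side. The open box is on top of the stool.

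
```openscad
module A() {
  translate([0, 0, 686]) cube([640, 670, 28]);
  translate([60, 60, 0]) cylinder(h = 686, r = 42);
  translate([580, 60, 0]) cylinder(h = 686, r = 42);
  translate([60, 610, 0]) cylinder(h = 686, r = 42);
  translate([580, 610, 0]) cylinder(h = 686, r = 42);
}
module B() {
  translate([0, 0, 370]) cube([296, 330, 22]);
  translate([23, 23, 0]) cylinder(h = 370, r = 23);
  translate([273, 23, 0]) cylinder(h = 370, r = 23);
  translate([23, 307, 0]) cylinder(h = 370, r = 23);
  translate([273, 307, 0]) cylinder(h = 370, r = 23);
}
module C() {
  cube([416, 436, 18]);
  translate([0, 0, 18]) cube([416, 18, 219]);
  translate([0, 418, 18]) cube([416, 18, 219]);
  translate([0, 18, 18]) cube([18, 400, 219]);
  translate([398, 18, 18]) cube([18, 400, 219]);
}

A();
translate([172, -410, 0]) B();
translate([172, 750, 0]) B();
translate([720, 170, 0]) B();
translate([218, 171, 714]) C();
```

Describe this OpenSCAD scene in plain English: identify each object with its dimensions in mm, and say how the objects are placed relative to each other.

A is a table: top 640 mm (x) × 670 mm (y), 28 mm thick, upper face at z = 714 mm, on four round legs of 84 mm diameter, each leg's bounding box inset 18 mm from the nearest pair of top edges, running from z = 0 to the bottom of the top.

B is a four-legged stool. The seat is a 296×330×22 mm slab whose top surface is at z = 392 mm; four round legs, each 46 mm in diameter, run from the floor (z = 0) to the underside of the seat, each leg's axis is inset half a diameter from the nearest pair of seat edges (so the leg's bounding box is flush with the corner).

C is an open storage box with external size 416×436×237 mm and wall thickness 18 mm (the base is also 18 mm thick). The base covers the whole footprint; the four walls stand on the base, with the y-facing walls full-width and the x-facing walls fitting between their inner faces.

Three stools sit around the table at the −y, +y, +x sides. The open box is on top of the table.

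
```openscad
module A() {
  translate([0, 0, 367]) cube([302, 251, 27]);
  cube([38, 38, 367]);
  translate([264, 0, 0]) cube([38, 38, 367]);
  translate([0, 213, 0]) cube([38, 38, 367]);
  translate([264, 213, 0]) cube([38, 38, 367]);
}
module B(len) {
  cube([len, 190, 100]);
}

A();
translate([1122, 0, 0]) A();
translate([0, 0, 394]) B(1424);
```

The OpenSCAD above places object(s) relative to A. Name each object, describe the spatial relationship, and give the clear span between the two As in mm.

Second stool starts at x = 1122; first ends at x = 302; clear span = 1122 − 302 = 820 mm.

A is a stool. B is a beam. A beam spans the tops of two stools. The clear span between the two stools is 820 mm.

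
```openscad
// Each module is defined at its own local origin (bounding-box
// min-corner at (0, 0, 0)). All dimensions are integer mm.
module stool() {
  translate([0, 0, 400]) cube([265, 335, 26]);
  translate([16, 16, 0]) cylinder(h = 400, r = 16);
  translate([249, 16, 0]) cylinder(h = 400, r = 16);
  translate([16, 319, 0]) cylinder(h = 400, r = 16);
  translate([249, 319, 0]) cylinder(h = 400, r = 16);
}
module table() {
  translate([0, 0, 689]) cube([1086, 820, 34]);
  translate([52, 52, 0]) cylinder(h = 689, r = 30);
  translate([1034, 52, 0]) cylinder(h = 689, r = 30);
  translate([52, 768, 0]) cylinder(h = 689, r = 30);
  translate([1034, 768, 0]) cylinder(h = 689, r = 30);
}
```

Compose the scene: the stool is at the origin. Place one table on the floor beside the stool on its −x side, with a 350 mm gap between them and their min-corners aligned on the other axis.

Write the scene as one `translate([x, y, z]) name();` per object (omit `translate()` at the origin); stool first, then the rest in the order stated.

stool();
translate([-1436, 0, 0]) table();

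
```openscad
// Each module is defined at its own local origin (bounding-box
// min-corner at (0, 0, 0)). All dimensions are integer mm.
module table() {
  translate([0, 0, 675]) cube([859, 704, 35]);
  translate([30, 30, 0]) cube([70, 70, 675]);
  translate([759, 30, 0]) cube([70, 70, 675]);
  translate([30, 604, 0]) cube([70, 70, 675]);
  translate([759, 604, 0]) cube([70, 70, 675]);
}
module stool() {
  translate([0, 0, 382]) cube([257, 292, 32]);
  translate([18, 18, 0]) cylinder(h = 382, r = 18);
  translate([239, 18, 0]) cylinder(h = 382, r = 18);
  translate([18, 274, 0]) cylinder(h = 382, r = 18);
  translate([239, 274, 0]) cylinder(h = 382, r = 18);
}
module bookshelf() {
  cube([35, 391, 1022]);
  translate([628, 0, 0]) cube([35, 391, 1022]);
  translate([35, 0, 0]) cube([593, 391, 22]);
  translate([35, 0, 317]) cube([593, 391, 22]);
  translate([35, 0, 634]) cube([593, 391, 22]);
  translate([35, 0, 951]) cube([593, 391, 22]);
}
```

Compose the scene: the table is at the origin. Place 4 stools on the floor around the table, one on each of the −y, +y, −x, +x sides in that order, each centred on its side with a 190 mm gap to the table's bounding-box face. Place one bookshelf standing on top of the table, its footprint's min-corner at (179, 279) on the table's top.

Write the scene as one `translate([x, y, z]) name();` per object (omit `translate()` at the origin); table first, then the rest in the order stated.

table();
translate([301, -482, 0]) stool();
translate([301, 894, 0]) stool();
translate([-447, 206, 0]) stool();
translate([1049, 206, 0]) stool();
translate([179, 279, 710]) bookshelf();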